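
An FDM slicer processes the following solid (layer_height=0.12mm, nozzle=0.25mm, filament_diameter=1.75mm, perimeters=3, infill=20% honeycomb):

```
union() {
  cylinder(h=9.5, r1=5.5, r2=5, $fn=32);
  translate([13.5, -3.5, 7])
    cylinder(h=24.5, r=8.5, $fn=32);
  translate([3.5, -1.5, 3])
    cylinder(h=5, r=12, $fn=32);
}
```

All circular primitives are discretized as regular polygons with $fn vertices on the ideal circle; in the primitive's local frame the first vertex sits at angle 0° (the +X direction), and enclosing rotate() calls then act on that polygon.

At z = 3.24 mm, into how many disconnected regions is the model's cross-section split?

1

At z = 3.24 mm: the cone: at t=0.341 of its height the radius interpolates to r₁+(r₂−r₁)t = 5.329, giving a regular 32-gon of that circumradius; the cylinder at (13.5, -3.5) is absent (z outside [7, 31.5]); the r=12 cylinder at (3.5, -1.5) gives a regular 32-gon of circumradius 12 (constant along its height); Taking the union: the cone lies entirely inside the r=12 cylinder at (3.5, -1.5), so the union is just the r=12 cylinder at (3.5, -1.5) — 1 connected region. The result has 1 disconnected region.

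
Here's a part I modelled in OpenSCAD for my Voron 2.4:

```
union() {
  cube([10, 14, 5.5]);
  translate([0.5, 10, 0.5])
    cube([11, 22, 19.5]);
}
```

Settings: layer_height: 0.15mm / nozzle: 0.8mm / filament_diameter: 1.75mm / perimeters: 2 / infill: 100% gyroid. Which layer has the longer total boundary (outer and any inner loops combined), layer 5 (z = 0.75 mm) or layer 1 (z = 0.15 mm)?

Layer 5 (z = 0.75): the 10×14 cube contributes its full rectangle (perimeter 48.00 mm); the cube at (0.5, 10) (footprint 11×22) is included at this height (perimeter 66.00 mm); Combining (union): the regions partially overlap (shared area 38.00 mm²), so the edge portions inside another operand are dropped and the merged outline is re-measured after clipping — boundary = 87.00 mm. So its perimeter = 87.00 mm. Layer 1 (z = 0.15): the cube is present — its section is the full 10×14 rectangle (perimeter 48.00 mm); the cube at (0.5, 10) is not intersected at this z (z outside [0.5, 20]); Merging all regions: only the 10×14 cube is present, so the union is just that shape — boundary = 48.00 mm. So its perimeter = 48.00 mm. Layer 5 is larger (87.00 vs 48.00 mm).

layer 5 (z = 0.75 mm)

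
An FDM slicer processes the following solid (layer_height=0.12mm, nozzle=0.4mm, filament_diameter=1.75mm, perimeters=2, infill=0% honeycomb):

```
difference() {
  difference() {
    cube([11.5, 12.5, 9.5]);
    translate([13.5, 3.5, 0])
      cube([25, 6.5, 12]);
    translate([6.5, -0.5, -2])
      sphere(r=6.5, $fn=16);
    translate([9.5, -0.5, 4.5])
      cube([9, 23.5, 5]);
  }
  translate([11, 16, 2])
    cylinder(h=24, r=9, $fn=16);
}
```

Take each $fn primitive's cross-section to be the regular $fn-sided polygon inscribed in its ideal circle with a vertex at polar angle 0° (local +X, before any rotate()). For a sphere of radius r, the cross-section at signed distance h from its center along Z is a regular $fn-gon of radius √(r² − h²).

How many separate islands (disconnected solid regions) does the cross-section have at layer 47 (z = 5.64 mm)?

At z = 5.64 mm: the cube is present — its section is the full 11.5×12.5 rectangle; the cube at (13.5, 3.5) is present — its section is the full 25×6.5 rectangle; the sphere at (6.5, -0.5) is absent (|z−center|=7.640 > r=6.5); the 9×23.5 cube at (9.5, -0.5) contributes its full rectangle; After the difference (first − rest): starting from the 11.5×12.5 cube, the 25×6.5 cube at (13.5, 3.5) misses the remaining region (no effect); the 9×23.5 cube at (9.5, -0.5) partially overlaps it — only the 25.00 mm² overlap (of its 211.50 mm²) is removed, clipping the outline — 1 connected region; the cylinder at (11, 16): section is a regular 16-gon, circumradius r=9; Taking the first minus the rest: starting from that combined region, the r=9 cylinder at (11, 16) partially overlaps it — only the 23.69 mm² overlap (of its 247.98 mm²) is removed, clipping the outline — 1 connected region. Overall, the cross-section is a single solid region. Island count = 1.

1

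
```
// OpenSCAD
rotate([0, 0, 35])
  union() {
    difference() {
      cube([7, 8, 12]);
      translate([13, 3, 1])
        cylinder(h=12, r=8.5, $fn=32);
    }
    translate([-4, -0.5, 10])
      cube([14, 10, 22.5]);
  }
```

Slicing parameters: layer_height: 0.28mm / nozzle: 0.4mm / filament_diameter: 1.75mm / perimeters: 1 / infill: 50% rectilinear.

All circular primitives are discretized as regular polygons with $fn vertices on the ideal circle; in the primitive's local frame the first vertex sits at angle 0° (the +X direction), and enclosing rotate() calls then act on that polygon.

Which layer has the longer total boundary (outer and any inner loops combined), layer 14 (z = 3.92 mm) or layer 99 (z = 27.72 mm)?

Layer 14 (z = 3.92): the 7×8 cube contributes its full rectangle (perimeter 30.00 mm); the cylinder at (13, 3): section is a regular 32-gon, circumradius r=8.5 (perimeter = 2·32·8.500·sin(180°/32) = 53.32 mm); Taking the first minus the rest: starting from the 7×8 cube, the r=8.5 cylinder at (13, 3) partially overlaps it — only the 16.63 mm² overlap (of its 225.52 mm²) is removed, clipping the outline — boundary = 27.66 mm; the cube at (-4, -0.5) is absent (z outside [10, 32.5]); Taking the union: only that combined region is present, so the union is just that shape — boundary = 27.66 mm; (rotated 35° about Z; rotation is an isometry so areas/perimeters/island counts are preserved). So its perimeter = 27.66 mm. Layer 99 (z = 27.72): the cube is not intersected at this z (z outside [0, 12]); the cylinder at (13, 3) does not reach this height (z outside [1, 13]); Subtracting the remaining from the first: the first operand is absent here, so nothing remains; the 14×10 cube at (-4, -0.5) contributes its full rectangle (perimeter 48.00 mm); Merging all regions: only the 14×10 cube at (-4, -0.5) is present, so the union is just that shape — boundary = 48.00 mm; (rotated 35° about Z; rotation is an isometry so areas/perimeters/island counts are preserved). So its perimeter = 48.00 mm. Layer 99 is larger (48.00 vs 27.66 mm).

layer 99 (z = 27.72 mm)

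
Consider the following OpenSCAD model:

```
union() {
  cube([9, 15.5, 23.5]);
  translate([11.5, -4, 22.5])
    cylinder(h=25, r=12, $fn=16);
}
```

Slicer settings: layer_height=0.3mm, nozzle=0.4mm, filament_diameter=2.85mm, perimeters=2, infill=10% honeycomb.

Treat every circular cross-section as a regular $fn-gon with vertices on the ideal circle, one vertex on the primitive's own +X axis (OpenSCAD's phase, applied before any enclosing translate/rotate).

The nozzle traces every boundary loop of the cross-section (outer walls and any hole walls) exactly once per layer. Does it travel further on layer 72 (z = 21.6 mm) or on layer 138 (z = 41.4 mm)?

Layer 72 (z = 21.6): the cube is present — its section is the full 9×15.5 rectangle (perimeter 49.00 mm); the cylinder at (11.5, -4) does not reach this height (z outside [22.5, 47.5]); Combining (union): only the 9×15.5 cube is present, so the union is just that shape — boundary = 49.00 mm. So its perimeter = 49.00 mm. Layer 138 (z = 41.4): the cube is absent (z outside [0, 23.5]); the cylinder at (11.5, -4): section is a regular 16-gon, circumradius r=12 (perimeter = 2·16·12.000·sin(180°/16) = 74.91 mm); Merging all regions: only the r=12 cylinder at (11.5, -4) is present, so the union is just that shape — boundary = 74.91 mm. So its perimeter = 74.91 mm. Layer 138 is larger (74.91 vs 49.00 mm).

layer 138 (z = 41.4 mm)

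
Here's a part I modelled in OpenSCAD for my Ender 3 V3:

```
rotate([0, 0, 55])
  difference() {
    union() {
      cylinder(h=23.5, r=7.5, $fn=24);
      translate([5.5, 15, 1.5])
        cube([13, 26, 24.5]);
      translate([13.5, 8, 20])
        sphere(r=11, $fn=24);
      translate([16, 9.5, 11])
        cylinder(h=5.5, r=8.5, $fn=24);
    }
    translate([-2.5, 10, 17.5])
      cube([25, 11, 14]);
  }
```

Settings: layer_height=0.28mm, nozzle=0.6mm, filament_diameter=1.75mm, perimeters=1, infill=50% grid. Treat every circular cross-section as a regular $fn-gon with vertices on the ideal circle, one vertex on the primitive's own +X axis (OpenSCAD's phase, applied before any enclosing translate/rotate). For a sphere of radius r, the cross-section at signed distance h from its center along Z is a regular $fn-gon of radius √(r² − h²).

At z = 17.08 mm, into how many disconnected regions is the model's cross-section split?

1

At z = 17.08 mm: the r=7.5 cylinder contributes a regular 24-gon of circumradius 7.5; the cube at (5.5, 15) (footprint 13×26) is included at this height; the r=11 sphere at (13.5, 8) contributes a regular 24-gon of circumradius √(11²−2.92²) = 10.605; the cylinder at (16, 9.5) does not reach this height (z outside [11, 16.5]); Combining (union): the regions partially overlap (shared area 48.57 mm²), so overlapping operands fuse into one piece — 1 connected region; the cube at (-2.5, 10) is not intersected at this z (z outside [17.5, 31.5]); Subtracting the remaining from the first: none of the subtracted shapes is present at this height, so the result so far is unchanged — 1 connected region; (whole slice rotated 55° about Z — lengths, areas and connectivity unchanged). The result has 1 disconnected region.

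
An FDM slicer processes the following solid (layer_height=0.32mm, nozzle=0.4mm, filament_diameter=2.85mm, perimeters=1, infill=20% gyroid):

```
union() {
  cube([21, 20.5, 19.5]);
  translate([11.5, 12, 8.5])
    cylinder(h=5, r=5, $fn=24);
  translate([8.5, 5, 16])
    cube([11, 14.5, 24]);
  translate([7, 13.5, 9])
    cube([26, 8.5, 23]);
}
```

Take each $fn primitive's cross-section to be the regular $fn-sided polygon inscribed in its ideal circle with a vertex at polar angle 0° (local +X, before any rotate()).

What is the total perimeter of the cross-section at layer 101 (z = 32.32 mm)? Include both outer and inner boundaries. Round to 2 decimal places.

51.00 mm

At z = 32.32 mm: the cube is not intersected at this z (z outside [0, 19.5]); the cylinder at (11.5, 12) is not intersected at this z (z outside [8.5, 13.5]); the 11×14.5 cube at (8.5, 5) contributes its full rectangle (perimeter 51.00 mm); the cube at (7, 13.5) does not reach this height (z outside [9, 32]); Taking the union: only the 11×14.5 cube at (8.5, 5) is present, so the union is just that shape — boundary = 51.00 mm. Overall, the cross-section is a single solid region. Total boundary length (outer) = 51.00 mm.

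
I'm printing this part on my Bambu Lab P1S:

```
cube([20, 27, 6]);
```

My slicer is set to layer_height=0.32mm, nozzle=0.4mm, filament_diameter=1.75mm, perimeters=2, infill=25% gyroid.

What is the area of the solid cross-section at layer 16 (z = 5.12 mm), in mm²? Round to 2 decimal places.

At z = 5.12 mm: the cube (footprint 20×27) is included at this height (area 540.00 mm²). Overall, the cross-section is a single solid region. Net area = 540.00 mm².

540.00 mm²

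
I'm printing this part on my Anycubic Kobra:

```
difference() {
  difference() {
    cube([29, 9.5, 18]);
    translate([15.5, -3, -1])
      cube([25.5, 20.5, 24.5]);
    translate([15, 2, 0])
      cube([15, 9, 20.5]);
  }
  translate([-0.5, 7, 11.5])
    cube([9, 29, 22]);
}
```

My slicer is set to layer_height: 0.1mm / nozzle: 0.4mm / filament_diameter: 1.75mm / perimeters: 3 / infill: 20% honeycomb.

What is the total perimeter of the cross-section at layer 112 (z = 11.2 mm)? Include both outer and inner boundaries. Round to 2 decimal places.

At z = 11.2 mm: the 29×9.5 cube contributes its full rectangle (perimeter 77.00 mm); the cube at (15.5, -3) (footprint 25.5×20.5) is included at this height (perimeter 92.00 mm); the cube at (15, 2) (footprint 15×9) is included at this height (perimeter 48.00 mm); Subtracting the remaining from the first: starting from the 29×9.5 cube, the 25.5×20.5 cube at (15.5, -3) partially overlaps it — only the 128.25 mm² overlap (of its 522.75 mm²) is removed, clipping the outline; the 15×9 cube at (15, 2) partially overlaps it — only the 3.75 mm² overlap (of its 135.00 mm²) is removed, clipping the outline — boundary = 50.00 mm; the cube at (-0.5, 7) is absent (z outside [11.5, 33.5]); After the difference (first − rest): none of the subtracted shapes is present at this height, so the result so far is unchanged — boundary = 50.00 mm. Overall, the cross-section is a single solid region. Total boundary length (outer) = 50.00 mm.

50.00 mm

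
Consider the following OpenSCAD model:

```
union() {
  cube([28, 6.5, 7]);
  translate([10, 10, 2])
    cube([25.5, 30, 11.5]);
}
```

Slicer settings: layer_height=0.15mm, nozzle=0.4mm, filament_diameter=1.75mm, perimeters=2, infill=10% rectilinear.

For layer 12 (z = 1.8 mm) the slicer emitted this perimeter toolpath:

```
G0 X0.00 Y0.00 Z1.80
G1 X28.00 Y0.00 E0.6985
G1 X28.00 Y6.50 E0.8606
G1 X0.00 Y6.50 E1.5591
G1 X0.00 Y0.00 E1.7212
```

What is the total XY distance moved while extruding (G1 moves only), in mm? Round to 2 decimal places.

69.00 mm

Sum the Euclidean lengths of each G1 segment: total = 69.00 mm.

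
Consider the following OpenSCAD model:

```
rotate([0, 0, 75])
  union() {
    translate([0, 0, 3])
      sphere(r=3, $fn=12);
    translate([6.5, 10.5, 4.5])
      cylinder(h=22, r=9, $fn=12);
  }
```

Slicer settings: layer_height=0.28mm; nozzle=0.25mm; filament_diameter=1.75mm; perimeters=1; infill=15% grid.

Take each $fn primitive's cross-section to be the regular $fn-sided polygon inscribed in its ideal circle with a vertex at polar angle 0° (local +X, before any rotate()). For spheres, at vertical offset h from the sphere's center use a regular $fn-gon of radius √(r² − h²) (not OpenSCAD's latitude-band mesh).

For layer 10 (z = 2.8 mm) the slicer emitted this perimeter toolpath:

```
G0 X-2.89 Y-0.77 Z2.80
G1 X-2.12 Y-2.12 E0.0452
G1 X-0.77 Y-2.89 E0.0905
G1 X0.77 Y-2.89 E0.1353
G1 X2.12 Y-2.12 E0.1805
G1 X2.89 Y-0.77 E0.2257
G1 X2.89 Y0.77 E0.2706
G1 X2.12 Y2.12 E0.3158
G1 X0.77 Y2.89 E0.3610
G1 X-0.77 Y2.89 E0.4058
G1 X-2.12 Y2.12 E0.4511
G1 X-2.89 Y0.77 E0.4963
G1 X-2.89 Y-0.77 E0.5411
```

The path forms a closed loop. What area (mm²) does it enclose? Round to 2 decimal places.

Apply the shoelace formula to the sequence of (X, Y) vertices; enclosed area = 26.88 mm².

26.88 mm²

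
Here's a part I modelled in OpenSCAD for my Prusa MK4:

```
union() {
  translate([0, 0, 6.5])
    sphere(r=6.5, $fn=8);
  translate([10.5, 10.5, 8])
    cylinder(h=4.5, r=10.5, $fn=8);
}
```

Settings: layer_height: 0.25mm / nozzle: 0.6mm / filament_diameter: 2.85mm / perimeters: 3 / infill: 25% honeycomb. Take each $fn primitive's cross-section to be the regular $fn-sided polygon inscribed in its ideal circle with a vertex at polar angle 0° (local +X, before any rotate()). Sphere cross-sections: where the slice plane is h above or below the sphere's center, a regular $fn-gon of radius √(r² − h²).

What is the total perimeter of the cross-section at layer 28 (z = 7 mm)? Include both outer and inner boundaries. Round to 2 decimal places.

At z = 7 mm: the r=6.5 sphere slices to a regular 8-gon of circumradius 6.481 (√(r²−h²) with h=0.5 from center) (perimeter = 2·8·6.481·sin(180°/8) = 39.68 mm); the cylinder at (10.5, 10.5) is absent (z outside [8, 12.5]); Merging all regions: only the r=6.5 sphere is present, so the union is just that shape — boundary = 39.68 mm. Overall, the cross-section is a single solid region. Total boundary length (outer) = 39.68 mm.

39.68 mm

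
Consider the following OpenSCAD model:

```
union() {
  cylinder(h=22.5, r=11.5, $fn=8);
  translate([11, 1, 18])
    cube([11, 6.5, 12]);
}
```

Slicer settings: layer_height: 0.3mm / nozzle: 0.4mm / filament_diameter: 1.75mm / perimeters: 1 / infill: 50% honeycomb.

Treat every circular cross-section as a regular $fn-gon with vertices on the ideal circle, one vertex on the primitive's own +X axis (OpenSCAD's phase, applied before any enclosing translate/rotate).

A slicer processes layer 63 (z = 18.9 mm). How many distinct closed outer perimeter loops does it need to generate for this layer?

1

At z = 18.9 mm: the r=11.5 cylinder gives a regular 8-gon of circumradius 11.5 (constant along its height); the cube at (11, 1) (footprint 11×6.5) is included at this height; Taking the union: the regions partially overlap (shared area 0.01 mm²), so overlapping operands fuse into one piece — 1 connected region. The result has 1 disconnected region.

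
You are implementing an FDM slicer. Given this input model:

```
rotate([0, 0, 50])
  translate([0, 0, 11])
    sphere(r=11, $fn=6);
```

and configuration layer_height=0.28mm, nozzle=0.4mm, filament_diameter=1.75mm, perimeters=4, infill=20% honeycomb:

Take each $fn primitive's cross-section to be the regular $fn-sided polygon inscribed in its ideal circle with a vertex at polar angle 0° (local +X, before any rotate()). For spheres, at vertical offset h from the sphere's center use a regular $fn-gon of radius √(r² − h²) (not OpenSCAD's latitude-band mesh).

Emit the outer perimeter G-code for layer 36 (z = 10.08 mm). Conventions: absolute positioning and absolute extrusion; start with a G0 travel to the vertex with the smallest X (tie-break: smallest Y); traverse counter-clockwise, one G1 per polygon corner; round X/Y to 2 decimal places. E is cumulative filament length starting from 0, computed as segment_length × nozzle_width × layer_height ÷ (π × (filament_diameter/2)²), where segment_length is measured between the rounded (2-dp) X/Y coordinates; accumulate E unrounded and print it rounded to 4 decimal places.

G0 X-10.79 Y1.90 Z10.08
G1 X-7.05 Y-8.40 E0.5103
G1 X3.75 Y-10.30 E1.0209
G1 X10.79 Y-1.90 E1.5312
G1 X7.05 Y8.40 E2.0415
G1 X-3.75 Y10.30 E2.5521
G1 X-10.79 Y1.90 E3.0624

At z = 10.08 mm: the sphere: section is a regular 6-gon, circumradius = √(r²−h²) = √(11²−0.92²) = 10.961; (rotated 50° about Z; rotation is an isometry so areas/perimeters/island counts are preserved). The outline is a single polygon with 6 vertices. Extrusion per mm of travel: 0.4 × 0.28 / (π × 0.875²) = 0.046564. Accumulating E over each segment gives final E = 3.0624.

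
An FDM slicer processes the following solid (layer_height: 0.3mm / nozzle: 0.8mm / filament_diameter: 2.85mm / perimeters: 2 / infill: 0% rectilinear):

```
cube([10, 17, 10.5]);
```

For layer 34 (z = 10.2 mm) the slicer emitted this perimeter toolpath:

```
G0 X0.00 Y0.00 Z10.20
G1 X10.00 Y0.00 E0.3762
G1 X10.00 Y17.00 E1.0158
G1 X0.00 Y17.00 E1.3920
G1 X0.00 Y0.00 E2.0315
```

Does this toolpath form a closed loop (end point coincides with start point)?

Start point (G0): (0.00, 0.00). End point (last G1): the path returns to the start — closed.

yes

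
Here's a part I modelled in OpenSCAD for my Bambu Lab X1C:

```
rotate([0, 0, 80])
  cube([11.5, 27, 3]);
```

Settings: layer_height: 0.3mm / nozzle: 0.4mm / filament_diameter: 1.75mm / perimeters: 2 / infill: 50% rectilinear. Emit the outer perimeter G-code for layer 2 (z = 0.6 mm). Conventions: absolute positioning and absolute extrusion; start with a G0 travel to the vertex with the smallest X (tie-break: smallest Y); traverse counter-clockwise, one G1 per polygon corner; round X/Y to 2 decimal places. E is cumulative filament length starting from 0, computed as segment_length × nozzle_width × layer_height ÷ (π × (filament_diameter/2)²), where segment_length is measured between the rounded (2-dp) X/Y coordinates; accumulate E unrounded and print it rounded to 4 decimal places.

G0 X-26.59 Y4.69 Z0.60
G1 X0.00 Y0.00 E1.3471
G1 X2.00 Y11.33 E1.9211
G1 X-24.59 Y16.01 E3.2680
G1 X-26.59 Y4.69 E3.8415

At z = 0.6 mm: the cube (footprint 11.5×27) is included at this height; (rotated 80° about Z; rotation is an isometry so areas/perimeters/island counts are preserved). The outline is a single polygon with 4 vertices. Extrusion per mm of travel: 0.4 × 0.3 / (π × 0.875²) = 0.049890. Accumulating E over each segment gives final E = 3.8415.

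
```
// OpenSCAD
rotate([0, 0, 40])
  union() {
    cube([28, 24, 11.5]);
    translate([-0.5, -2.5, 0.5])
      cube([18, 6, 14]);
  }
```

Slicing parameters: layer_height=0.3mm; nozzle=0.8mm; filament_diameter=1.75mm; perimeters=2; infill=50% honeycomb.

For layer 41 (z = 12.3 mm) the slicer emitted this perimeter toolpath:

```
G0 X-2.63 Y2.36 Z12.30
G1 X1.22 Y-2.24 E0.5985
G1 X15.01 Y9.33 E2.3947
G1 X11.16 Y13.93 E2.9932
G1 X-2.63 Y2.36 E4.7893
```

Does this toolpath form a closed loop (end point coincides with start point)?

Start point (G0): (-2.63, 2.36). End point (last G1): the path returns to the start — closed.

yes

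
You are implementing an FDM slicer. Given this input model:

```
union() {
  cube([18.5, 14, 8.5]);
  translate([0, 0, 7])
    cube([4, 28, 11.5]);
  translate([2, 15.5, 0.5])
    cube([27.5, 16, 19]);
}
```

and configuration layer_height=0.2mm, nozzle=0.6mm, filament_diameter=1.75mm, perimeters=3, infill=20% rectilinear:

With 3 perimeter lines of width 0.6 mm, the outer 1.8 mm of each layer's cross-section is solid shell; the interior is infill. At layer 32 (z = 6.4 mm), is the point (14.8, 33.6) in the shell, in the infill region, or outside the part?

outside

At z = 6.4 mm: the 18.5×14 cube contributes its full rectangle; the cube does not reach this height (z outside [7, 18.5]); the 27.5×16 cube at (2, 15.5) contributes its full rectangle; Merging all regions: the 2 present regions are separate (no shared area or edge), so areas and boundary lengths simply add and each stays a separate island — 2 connected regions. Overall, the cross-section has 2 separate islands. The nearest boundary edge runs (2.00, 31.50)→(29.50, 31.50); distance from the point to it = 2.10 mm. The point is not inside any of the regions above, so it lies outside the cross-section (2.10 mm from the nearest boundary).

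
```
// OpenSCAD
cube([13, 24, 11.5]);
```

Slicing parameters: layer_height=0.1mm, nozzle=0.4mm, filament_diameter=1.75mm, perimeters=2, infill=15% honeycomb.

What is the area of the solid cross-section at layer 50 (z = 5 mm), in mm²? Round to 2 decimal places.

At z = 5 mm: the cube (footprint 13×24) is included at this height (area 312.00 mm²). Overall, the cross-section is a single solid region. Net area = 312.00 mm².

312.00 mm²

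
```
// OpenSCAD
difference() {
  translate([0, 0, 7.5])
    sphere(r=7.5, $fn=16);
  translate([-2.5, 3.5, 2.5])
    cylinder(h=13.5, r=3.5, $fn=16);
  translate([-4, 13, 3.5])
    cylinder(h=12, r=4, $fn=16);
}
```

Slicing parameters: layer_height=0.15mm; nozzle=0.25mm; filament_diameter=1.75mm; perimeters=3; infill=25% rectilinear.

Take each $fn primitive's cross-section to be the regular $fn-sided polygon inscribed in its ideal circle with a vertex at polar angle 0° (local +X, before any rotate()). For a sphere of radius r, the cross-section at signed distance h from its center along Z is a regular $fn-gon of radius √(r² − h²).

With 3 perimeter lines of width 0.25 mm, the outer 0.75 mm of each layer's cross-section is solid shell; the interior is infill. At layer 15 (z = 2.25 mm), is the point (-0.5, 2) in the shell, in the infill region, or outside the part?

At z = 2.25 mm: the r=7.5 sphere slices to a regular 16-gon of circumradius 5.356 (√(r²−h²) with h=5.25 from center); the cylinder at (-2.5, 3.5) is not intersected at this z (z outside [2.5, 16]); the cylinder at (-4, 13) is not intersected at this z (z outside [3.5, 15.5]); After the difference (first − rest): none of the subtracted shapes is present at this height, so the r=7.5 sphere is unchanged — 1 connected region. Overall, the cross-section is a single solid region. The nearest boundary edge runs (0.00, 5.36)→(-2.05, 4.95); distance from the point to it = 3.19 mm. The point is inside the cross-section and 3.19 mm from the nearest boundary — more than the 0.75 mm shell width (3 × 0.25), so it's in the infill interior.

infill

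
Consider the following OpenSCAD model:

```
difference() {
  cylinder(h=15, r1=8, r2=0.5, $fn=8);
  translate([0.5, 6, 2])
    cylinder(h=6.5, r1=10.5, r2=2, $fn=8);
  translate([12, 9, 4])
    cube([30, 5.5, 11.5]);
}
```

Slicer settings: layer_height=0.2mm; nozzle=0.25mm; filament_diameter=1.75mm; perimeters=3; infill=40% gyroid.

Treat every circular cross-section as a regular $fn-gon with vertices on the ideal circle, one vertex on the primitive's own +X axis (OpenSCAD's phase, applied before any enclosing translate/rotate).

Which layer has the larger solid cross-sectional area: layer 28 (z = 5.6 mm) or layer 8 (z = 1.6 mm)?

Layer 28 (z = 5.6): the cone (r1=8→r2=0.5) has section circumradius 5.200 here — a regular 8-gon (area = (8/2)·5.200²·sin(360°/8) = 76.48 mm²); the cone at (0.5, 6): at t=0.554 of its height the radius interpolates to r₁+(r₂−r₁)t = 5.792, giving a regular 8-gon of that circumradius (area = (8/2)·5.792²·sin(360°/8) = 94.90 mm²); the 30×5.5 cube at (12, 9) contributes its full rectangle (area 165.00 mm²); After the difference (first − rest): starting from the cone (76.48 mm²), the cone at (0.5, 6) partially overlaps it — only the 26.48 mm² overlap (of its 94.90 mm²) is removed, clipping the outline; the 30×5.5 cube at (12, 9) misses the remaining region (no effect) — area = 50.00 mm². So its area = 50.00 mm². Layer 8 (z = 1.6): the cone: at t=0.107 of its height the radius interpolates to r₁+(r₂−r₁)t = 7.200, giving a regular 8-gon of that circumradius (area = (8/2)·7.200²·sin(360°/8) = 146.63 mm²); the cone at (0.5, 6) is absent (z outside [2, 8.5]); the cube at (12, 9) does not reach this height (z outside [4, 15.5]); Taking the first minus the rest: none of the subtracted shapes is present at this height, so the cone is unchanged — area = 146.63 mm². So its area = 146.63 mm². Layer 8 is larger (146.63 vs 50.00 mm²).

layer 8 (z = 1.6 mm)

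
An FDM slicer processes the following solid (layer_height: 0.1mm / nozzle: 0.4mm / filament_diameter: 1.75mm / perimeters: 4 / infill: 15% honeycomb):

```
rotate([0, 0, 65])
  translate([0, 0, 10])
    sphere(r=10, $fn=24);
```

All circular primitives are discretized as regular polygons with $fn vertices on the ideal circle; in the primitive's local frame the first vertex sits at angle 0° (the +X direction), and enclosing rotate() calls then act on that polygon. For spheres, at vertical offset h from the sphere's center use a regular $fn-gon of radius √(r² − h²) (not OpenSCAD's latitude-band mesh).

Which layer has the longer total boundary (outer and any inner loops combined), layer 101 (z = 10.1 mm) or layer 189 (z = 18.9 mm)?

Layer 101 (z = 10.1): the r=10 sphere contributes a regular 24-gon of circumradius √(10²−0.1²) = 9.999 (perimeter = 2·24·9.999·sin(180°/24) = 62.65 mm); (rotated 65° about Z; rotation is an isometry so areas/perimeters/island counts are preserved). So its perimeter = 62.65 mm. Layer 189 (z = 18.9): the r=10 sphere slices to a regular 24-gon of circumradius 4.560 (√(r²−h²) with h=8.9 from center) (perimeter = 2·24·4.560·sin(180°/24) = 28.57 mm); (whole slice rotated 65° about Z — lengths, areas and connectivity unchanged). So its perimeter = 28.57 mm. Layer 101 is larger (62.65 vs 28.57 mm).

layer 101 (z = 10.1 mm)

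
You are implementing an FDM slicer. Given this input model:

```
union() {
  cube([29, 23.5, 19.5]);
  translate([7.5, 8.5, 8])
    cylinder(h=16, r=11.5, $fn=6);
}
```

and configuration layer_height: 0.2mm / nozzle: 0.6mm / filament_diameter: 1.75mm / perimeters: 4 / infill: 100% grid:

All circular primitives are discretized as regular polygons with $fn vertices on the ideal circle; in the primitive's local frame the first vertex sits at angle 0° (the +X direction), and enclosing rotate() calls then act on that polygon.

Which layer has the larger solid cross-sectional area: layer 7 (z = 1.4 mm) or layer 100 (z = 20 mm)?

layer 7 (z = 1.4 mm)

Layer 7 (z = 1.4): the 29×23.5 cube contributes its full rectangle (area 681.50 mm²); the cylinder at (7.5, 8.5) does not reach this height (z outside [8, 24]); Combining (union): only the 29×23.5 cube is present, so the union is just that shape — area = 681.50 mm². So its area = 681.50 mm². Layer 100 (z = 20): the cube does not reach this height (z outside [0, 19.5]); the r=11.5 cylinder at (7.5, 8.5) contributes a regular 6-gon of circumradius 11.5 (area = (6/2)·11.500²·sin(360°/6) = 343.60 mm²); Taking the union: only the r=11.5 cylinder at (7.5, 8.5) is present, so the union is just that shape — area = 343.60 mm². So its area = 343.60 mm². Layer 7 is larger (681.50 vs 343.60 mm²).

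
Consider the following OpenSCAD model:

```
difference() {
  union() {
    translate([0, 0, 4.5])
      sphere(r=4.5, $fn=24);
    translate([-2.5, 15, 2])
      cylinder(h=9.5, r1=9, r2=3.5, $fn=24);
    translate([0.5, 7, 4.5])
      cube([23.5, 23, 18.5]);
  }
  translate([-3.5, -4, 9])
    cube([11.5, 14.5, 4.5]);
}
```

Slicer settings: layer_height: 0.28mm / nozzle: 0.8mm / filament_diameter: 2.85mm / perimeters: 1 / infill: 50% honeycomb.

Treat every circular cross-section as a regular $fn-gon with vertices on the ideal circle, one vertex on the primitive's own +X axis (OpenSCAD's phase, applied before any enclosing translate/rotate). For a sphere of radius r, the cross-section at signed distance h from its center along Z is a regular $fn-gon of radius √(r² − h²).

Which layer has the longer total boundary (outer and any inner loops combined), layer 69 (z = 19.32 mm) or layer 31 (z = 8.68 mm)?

Layer 69 (z = 19.32): the sphere is not intersected at this z (|z−center|=14.820 > r=4.5); the cone at (-2.5, 15) does not reach this height (z outside [2, 11.5]); the cube at (0.5, 7) is present — its section is the full 23.5×23 rectangle (perimeter 93.00 mm); Merging all regions: only the 23.5×23 cube at (0.5, 7) is present, so the union is just that shape — boundary = 93.00 mm; the cube at (-3.5, -4) is absent (z outside [9, 13.5]); Taking the first minus the rest: none of the subtracted shapes is present at this height, so that combined region is unchanged — boundary = 93.00 mm. So its perimeter = 93.00 mm. Layer 31 (z = 8.68): the r=4.5 sphere slices to a regular 24-gon of circumradius 1.667 (√(r²−h²) with h=4.18 from center) (perimeter = 2·24·1.667·sin(180°/24) = 10.44 mm); the cone at (-2.5, 15) (r1=9→r2=3.5) has section circumradius 5.133 here — a regular 24-gon (perimeter = 2·24·5.133·sin(180°/24) = 32.16 mm); the cube at (0.5, 7) is present — its section is the full 23.5×23 rectangle (perimeter 93.00 mm); Combining (union): the regions partially overlap (shared area 12.15 mm²), so the edge portions inside another operand are dropped and the merged outline is re-measured after clipping — boundary = 117.75 mm; the cube at (-3.5, -4) is not intersected at this z (z outside [9, 13.5]); After the difference (first − rest): none of the subtracted shapes is present at this height, so that combined region is unchanged — boundary = 117.75 mm. So its perimeter = 117.75 mm. Layer 31 is larger (117.75 vs 93.00 mm).

layer 31 (z = 8.68 mm)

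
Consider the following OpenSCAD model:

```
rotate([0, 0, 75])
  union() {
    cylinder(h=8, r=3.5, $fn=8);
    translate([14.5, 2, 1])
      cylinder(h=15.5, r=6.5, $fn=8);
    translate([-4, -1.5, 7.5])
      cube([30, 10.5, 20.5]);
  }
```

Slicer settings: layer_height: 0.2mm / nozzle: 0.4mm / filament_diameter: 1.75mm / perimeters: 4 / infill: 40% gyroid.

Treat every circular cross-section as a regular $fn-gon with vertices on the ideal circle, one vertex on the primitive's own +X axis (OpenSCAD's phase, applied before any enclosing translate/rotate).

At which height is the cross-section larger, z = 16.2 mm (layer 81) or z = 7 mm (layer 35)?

Layer 81 (z = 16.2): the cylinder does not reach this height (z outside [0, 8]); the cylinder at (14.5, 2): section is a regular 8-gon, circumradius r=6.5 (area = (8/2)·6.500²·sin(360°/8) = 119.50 mm²); the cube at (-4, -1.5) (footprint 30×10.5) is included at this height (area 315.00 mm²); Merging all regions: the regions partially overlap — summed areas 434.50 mm² minus the doubly-counted overlap 100.18 mm² gives 334.32 mm² — area = 334.32 mm²; (rotated 75° about Z; rotation is an isometry so areas/perimeters/island counts are preserved). So its area = 334.32 mm². Layer 35 (z = 7): the cylinder: section is a regular 8-gon, circumradius r=3.5 (area = (8/2)·3.500²·sin(360°/8) = 34.65 mm²); the r=6.5 cylinder at (14.5, 2) gives a regular 8-gon of circumradius 6.5 (constant along its height) (area = (8/2)·6.500²·sin(360°/8) = 119.50 mm²); the cube at (-4, -1.5) is absent (z outside [7.5, 28]); Combining (union): the 2 present regions are separate (no shared area or edge), so areas and boundary lengths simply add and each stays a separate island — area = 154.15 mm²; (rotated 75° about Z; rotation is an isometry so areas/perimeters/island counts are preserved). So its area = 154.15 mm². Layer 81 is larger (334.32 vs 154.15 mm²).

layer 81 (z = 16.2 mm)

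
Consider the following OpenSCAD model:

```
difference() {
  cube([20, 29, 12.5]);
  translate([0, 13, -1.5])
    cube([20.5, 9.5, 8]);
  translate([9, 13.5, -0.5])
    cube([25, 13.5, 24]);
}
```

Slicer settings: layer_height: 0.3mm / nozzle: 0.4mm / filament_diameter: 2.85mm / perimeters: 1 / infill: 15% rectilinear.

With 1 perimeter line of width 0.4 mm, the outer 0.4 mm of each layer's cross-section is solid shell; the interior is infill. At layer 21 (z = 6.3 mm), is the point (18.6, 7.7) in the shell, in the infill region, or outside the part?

At z = 6.3 mm: the cube is present — its section is the full 20×29 rectangle; the 20.5×9.5 cube at (0, 13) contributes its full rectangle; the cube at (9, 13.5) is present — its section is the full 25×13.5 rectangle; Taking the first minus the rest: starting from the 20×29 cube, the 20.5×9.5 cube at (0, 13) partially overlaps it — only the 190.00 mm² overlap (of its 194.75 mm²) is removed, clipping the outline; the 25×13.5 cube at (9, 13.5) partially overlaps it — only the 49.50 mm² overlap (of its 337.50 mm²) is removed, clipping the outline — 2 connected regions. Overall, the cross-section has 2 separate islands. The nearest boundary edge runs (20.00, 13.00)→(20.00, 0.00); distance from the point to it = 1.40 mm. (Shell/infill is judged within the island containing the point — the largest one.) The point is inside the cross-section and 1.40 mm from the nearest boundary — more than the 0.4 mm shell width (1 × 0.4), so it's in the infill interior.

infill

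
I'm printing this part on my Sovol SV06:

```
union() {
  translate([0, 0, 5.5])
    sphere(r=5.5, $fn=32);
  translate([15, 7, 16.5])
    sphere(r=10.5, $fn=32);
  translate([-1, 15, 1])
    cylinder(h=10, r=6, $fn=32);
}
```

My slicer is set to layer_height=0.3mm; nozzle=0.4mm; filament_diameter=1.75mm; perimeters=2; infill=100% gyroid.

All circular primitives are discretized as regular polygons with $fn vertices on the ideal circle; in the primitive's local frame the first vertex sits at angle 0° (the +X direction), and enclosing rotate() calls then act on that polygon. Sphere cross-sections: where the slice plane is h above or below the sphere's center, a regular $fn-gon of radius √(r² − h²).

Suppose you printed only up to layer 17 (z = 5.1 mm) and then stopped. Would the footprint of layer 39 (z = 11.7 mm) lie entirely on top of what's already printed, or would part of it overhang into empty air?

Compare the two slices. At z = 5.1: the sphere: section is a regular 32-gon, circumradius = √(r²−h²) = √(5.5²−0.4²) = 5.485 (area = (32/2)·5.485²·sin(360°/32) = 93.92 mm²); the sphere at (15, 7) is absent (|z−center|=11.400 > r=10.5); the cylinder at (-1, 15): section is a regular 32-gon, circumradius r=6 (area = (32/2)·6.000²·sin(360°/32) = 112.37 mm²); Merging all regions: the 2 present regions are separate (no shared area or edge), so areas and boundary lengths simply add and each stays a separate island — area = 206.30 mm². At z = 11.7: the sphere is not intersected at this z (|z−center|=6.200 > r=5.5); the sphere at (15, 7): section is a regular 32-gon, circumradius = √(r²−h²) = √(10.5²−4.8²) = 9.339 (area = (32/2)·9.339²·sin(360°/32) = 272.22 mm²); the cylinder at (-1, 15) does not reach this height (z outside [1, 11]); Combining (union): only the r=10.5 sphere at (15, 7) is present, so the union is just that shape — area = 272.22 mm². Checking containment: at z = 11.7 the cross-section extends beyond the z = 5.1 cross-section by about 272.22 mm².

part overhangs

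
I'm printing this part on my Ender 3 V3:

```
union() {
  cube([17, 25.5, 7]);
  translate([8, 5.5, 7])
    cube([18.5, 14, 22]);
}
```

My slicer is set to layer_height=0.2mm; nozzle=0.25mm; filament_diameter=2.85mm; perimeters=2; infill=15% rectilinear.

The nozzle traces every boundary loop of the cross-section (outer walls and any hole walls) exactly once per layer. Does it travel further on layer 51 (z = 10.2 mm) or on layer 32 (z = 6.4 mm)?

layer 32 (z = 6.4 mm)

Layer 51 (z = 10.2): the cube is absent (z outside [0, 7]); the 18.5×14 cube at (8, 5.5) contributes its full rectangle (perimeter 65.00 mm); Combining (union): only the 18.5×14 cube at (8, 5.5) is present, so the union is just that shape — boundary = 65.00 mm. So its perimeter = 65.00 mm. Layer 32 (z = 6.4): the 17×25.5 cube contributes its full rectangle (perimeter 85.00 mm); the cube at (8, 5.5) does not reach this height (z outside [7, 29]); Taking the union: only the 17×25.5 cube is present, so the union is just that shape — boundary = 85.00 mm. So its perimeter = 85.00 mm. Layer 32 is larger (85.00 vs 65.00 mm).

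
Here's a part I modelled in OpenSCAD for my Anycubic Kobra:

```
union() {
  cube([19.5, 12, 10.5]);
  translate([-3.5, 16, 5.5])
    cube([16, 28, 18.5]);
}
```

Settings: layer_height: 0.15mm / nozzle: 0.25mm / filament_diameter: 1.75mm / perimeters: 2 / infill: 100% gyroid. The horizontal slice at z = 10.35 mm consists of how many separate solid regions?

At z = 10.35 mm: the cube is present — its section is the full 19.5×12 rectangle; the cube at (-3.5, 16) is present — its section is the full 16×28 rectangle; Merging all regions: the 2 present regions are separate (no shared area or edge), so areas and boundary lengths simply add and each stays a separate island — 2 connected regions. The result has 2 disconnected regions.

2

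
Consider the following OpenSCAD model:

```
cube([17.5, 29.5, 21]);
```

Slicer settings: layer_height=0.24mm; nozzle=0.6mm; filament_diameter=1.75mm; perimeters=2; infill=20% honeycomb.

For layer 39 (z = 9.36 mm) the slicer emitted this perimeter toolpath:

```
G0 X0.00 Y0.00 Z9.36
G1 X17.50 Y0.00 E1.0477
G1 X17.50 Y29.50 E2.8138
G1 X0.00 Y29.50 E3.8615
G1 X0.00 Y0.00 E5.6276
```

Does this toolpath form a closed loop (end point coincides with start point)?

Start point (G0): (0.00, 0.00). End point (last G1): the path returns to the start — closed.

yes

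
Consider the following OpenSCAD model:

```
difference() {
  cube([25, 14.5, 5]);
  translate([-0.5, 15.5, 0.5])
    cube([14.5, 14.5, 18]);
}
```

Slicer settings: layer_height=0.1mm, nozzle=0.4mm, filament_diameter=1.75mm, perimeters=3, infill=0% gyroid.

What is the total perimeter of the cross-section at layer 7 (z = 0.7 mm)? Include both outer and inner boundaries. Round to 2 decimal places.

79.00 mm

At z = 0.7 mm: the cube (footprint 25×14.5) is included at this height (perimeter 79.00 mm); the cube at (-0.5, 15.5) (footprint 14.5×14.5) is included at this height (perimeter 58.00 mm); Subtracting the remaining from the first: starting from the 25×14.5 cube, the 14.5×14.5 cube at (-0.5, 15.5) misses the remaining region (no effect) — boundary = 79.00 mm. Overall, the cross-section is a single solid region. Total boundary length (outer) = 79.00 mm.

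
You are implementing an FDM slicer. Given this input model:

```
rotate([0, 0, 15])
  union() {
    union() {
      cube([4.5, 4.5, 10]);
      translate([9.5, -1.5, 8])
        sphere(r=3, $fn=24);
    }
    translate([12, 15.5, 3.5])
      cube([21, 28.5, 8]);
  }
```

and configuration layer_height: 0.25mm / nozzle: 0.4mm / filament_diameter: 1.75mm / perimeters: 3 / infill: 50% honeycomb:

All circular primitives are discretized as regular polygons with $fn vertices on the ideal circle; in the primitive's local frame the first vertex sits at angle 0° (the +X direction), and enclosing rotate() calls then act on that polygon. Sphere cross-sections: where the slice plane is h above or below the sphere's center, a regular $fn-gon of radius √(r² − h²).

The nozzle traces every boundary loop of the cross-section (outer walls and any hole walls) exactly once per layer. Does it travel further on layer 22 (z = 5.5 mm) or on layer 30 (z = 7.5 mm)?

layer 30 (z = 7.5 mm)

Layer 22 (z = 5.5): the cube is present — its section is the full 4.5×4.5 rectangle (perimeter 18.00 mm); the sphere at (9.5, -1.5): section is a regular 24-gon, circumradius = √(r²−h²) = √(3²−2.5²) = 1.658 (perimeter = 2·24·1.658·sin(180°/24) = 10.39 mm); Taking the union: the 2 present regions are separate (no shared area or edge), so areas and boundary lengths simply add and each stays a separate island — boundary = 28.39 mm; the 21×28.5 cube at (12, 15.5) contributes its full rectangle (perimeter 99.00 mm); Merging all regions: the 2 present regions are separate (no shared area or edge), so areas and boundary lengths simply add and each stays a separate island — boundary = 127.39 mm; (whole slice rotated 15° about Z — lengths, areas and connectivity unchanged). So its perimeter = 127.39 mm. Layer 30 (z = 7.5): the cube (footprint 4.5×4.5) is included at this height (perimeter 18.00 mm); the r=3 sphere at (9.5, -1.5) contributes a regular 24-gon of circumradius √(3²−0.5²) = 2.958 (perimeter = 2·24·2.958·sin(180°/24) = 18.53 mm); Merging all regions: the 2 present regions are separate (no shared area or edge), so areas and boundary lengths simply add and each stays a separate island — boundary = 36.53 mm; the cube at (12, 15.5) is present — its section is the full 21×28.5 rectangle (perimeter 99.00 mm); Combining (union): the 2 present regions are separate (no shared area or edge), so areas and boundary lengths simply add and each stays a separate island — boundary = 135.53 mm; (whole slice rotated 15° about Z — lengths, areas and connectivity unchanged). So its perimeter = 135.53 mm. Layer 30 is larger (135.53 vs 127.39 mm).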